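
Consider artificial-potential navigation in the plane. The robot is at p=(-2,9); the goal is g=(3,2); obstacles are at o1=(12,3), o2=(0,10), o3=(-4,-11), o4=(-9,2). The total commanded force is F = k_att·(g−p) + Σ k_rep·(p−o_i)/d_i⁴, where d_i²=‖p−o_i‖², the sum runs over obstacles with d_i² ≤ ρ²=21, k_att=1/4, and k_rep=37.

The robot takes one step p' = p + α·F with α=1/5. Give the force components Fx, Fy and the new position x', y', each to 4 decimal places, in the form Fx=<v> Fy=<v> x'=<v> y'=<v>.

Fx=-1.7100 Fy=-3.2300 x'=-2.3420 y'=8.3540

F_att = 1/4·(g−p) = 1/4·(5,-7) = (1.2500,-1.7500)
o1: d²=232 > ρ²=21 → inactive
o2: d²=5 ≤ ρ²=21; F_rep = 37·(-2,-1)/5² = (-2.9600,-1.4800)
o3: d²=404 > ρ²=21 → inactive
o4: d²=98 > ρ²=21 → inactive
F = F_att + ΣF_rep = (-1.7100,-3.2300)
p' = p + 1/5·F = (-2.3420,8.3540)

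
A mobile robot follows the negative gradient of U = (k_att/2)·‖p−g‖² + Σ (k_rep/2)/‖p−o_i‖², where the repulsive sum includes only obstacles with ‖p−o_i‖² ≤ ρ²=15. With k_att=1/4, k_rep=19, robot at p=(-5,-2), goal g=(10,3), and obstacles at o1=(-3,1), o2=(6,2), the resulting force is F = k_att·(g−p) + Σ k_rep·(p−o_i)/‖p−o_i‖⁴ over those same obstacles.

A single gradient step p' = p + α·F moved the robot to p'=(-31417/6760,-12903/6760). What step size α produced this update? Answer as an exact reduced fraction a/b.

α = 1/10

F_att = 1/4·(g−p) = 1/4·(15,5) = (3.7500,1.2500)
o1: d²=13 ≤ ρ²=15; F_rep = 19·(-2,-3)/13² = (-0.2249,-0.3373)
o2: d²=137 > ρ²=15 → inactive
F = F_att + ΣF_rep = (3.5251,0.9127)
Δp = p'−p = (0.3525,0.0913); α = Δx/Fx = (2383/6760) / (2383/676) = 1/10
check: Δy/Fy = (617/6760) / (617/676) = 1/10 ✓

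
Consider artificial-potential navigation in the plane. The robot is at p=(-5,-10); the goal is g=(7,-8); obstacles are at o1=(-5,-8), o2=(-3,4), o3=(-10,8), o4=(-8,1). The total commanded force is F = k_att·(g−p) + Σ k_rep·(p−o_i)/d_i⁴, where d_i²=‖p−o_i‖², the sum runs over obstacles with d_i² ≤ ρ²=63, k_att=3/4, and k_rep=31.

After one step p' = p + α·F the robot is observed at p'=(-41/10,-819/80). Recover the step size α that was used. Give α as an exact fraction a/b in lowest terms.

α = 1/10

F_att = 3/4·(g−p) = 3/4·(12,2) = (9.0000,1.5000)
o1: d²=4 ≤ ρ²=63; F_rep = 31·(0,-2)/4² = (0.0000,-3.8750)
o2: d²=200 > ρ²=63 → inactive
o3: d²=349 > ρ²=63 → inactive
o4: d²=130 > ρ²=63 → inactive
F = F_att + ΣF_rep = (9.0000,-2.3750)
Δp = p'−p = (0.9000,-0.2375); α = Δx/Fx = (9/10) / (9) = 1/10
check: Δy/Fy = (-19/80) / (-19/8) = 1/10 ✓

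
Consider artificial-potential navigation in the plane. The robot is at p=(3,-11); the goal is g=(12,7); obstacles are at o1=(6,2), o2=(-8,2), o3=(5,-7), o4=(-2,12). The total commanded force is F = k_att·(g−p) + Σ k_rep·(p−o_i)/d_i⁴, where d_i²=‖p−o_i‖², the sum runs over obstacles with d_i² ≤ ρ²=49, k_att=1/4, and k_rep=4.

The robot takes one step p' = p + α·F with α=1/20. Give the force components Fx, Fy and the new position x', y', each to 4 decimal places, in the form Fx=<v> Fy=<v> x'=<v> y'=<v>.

Fx=2.2300 Fy=4.4600 x'=3.1115 y'=-10.7770

F_att = 1/4·(g−p) = 1/4·(9,18) = (2.2500,4.5000)
o1: d²=178 > ρ²=49 → inactive
o2: d²=290 > ρ²=49 → inactive
o3: d²=20 ≤ ρ²=49; F_rep = 4·(-2,-4)/20² = (-0.0200,-0.0400)
o4: d²=554 > ρ²=49 → inactive
F = F_att + ΣF_rep = (2.2300,4.4600)
p' = p + 1/20·F = (3.1115,-10.7770)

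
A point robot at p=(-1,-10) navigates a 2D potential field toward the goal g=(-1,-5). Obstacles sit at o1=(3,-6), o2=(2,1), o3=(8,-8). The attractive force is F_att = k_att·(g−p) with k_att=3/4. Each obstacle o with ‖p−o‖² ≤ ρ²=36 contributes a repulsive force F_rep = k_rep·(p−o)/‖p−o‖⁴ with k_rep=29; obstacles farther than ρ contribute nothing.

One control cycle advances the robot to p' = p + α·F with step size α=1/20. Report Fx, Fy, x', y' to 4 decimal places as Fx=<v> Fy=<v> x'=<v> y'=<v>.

Fx=-0.1133 Fy=3.6367 x'=-1.0057 y'=-9.8182

F_att = 3/4·(g−p) = 3/4·(0,5) = (0.0000,3.7500)
o1: d²=32 ≤ ρ²=36; F_rep = 29·(-4,-4)/32² = (-0.1133,-0.1133)
o2: d²=130 > ρ²=36 → inactive
o3: d²=85 > ρ²=36 → inactive
F = F_att + ΣF_rep = (-0.1133,3.6367)
p' = p + 1/20·F = (-1.0057,-9.8182)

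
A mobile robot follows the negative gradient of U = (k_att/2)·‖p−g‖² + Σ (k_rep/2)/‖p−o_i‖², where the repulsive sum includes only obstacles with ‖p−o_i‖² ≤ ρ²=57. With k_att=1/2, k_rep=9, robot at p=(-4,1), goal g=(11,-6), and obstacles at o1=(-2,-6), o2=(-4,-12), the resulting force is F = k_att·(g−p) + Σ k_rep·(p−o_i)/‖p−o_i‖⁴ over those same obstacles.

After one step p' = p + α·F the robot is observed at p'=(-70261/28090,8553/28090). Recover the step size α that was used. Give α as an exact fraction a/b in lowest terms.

F_att = 1/2·(g−p) = 1/2·(15,-7) = (7.5000,-3.5000)
o1: d²=53 ≤ ρ²=57; F_rep = 9·(-2,7)/53² = (-0.0064,0.0224)
o2: d²=169 > ρ²=57 → inactive
F = F_att + ΣF_rep = (7.4936,-3.4776)
Δp = p'−p = (1.4987,-0.6955); α = Δx/Fx = (42099/28090) / (42099/5618) = 1/5
check: Δy/Fy = (-19537/28090) / (-19537/5618) = 1/5 ✓

α = 1/5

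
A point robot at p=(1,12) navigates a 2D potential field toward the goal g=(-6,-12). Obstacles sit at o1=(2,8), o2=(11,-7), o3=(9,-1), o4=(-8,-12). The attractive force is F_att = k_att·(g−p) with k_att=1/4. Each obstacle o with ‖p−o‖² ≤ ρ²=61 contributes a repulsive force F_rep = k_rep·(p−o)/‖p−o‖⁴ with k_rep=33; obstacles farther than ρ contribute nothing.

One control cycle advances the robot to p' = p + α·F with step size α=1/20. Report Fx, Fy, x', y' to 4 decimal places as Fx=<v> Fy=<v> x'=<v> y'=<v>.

F_att = 1/4·(g−p) = 1/4·(-7,-24) = (-1.7500,-6.0000)
o1: d²=17 ≤ ρ²=61; F_rep = 33·(-1,4)/17² = (-0.1142,0.4567)
o2: d²=461 > ρ²=61 → inactive
o3: d²=233 > ρ²=61 → inactive
o4: d²=657 > ρ²=61 → inactive
F = F_att + ΣF_rep = (-1.8642,-5.5433)
p' = p + 1/20·F = (0.9068,11.7228)

Fx=-1.8642 Fy=-5.5433 x'=0.9068 y'=11.7228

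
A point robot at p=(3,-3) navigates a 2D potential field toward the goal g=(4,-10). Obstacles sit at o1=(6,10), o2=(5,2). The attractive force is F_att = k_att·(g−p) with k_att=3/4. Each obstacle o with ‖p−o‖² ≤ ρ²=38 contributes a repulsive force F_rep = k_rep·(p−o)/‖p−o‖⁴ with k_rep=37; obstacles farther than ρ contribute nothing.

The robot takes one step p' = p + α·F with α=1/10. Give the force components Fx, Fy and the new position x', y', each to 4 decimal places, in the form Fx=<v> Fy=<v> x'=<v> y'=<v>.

Fx=0.6620 Fy=-5.4700 x'=3.0662 y'=-3.5470

F_att = 3/4·(g−p) = 3/4·(1,-7) = (0.7500,-5.2500)
o1: d²=178 > ρ²=38 → inactive
o2: d²=29 ≤ ρ²=38; F_rep = 37·(-2,-5)/29² = (-0.0880,-0.2200)
F = F_att + ΣF_rep = (0.6620,-5.4700)
p' = p + 1/10·F = (3.0662,-3.5470)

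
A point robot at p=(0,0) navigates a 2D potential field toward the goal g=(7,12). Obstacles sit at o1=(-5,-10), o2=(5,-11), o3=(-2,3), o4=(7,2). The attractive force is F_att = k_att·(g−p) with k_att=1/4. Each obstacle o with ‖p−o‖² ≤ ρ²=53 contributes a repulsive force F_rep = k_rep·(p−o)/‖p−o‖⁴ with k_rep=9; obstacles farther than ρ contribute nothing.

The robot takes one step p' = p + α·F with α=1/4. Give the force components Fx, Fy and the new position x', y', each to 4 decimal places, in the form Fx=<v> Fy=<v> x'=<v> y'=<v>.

F_att = 1/4·(g−p) = 1/4·(7,12) = (1.7500,3.0000)
o1: d²=125 > ρ²=53 → inactive
o2: d²=146 > ρ²=53 → inactive
o3: d²=13 ≤ ρ²=53; F_rep = 9·(2,-3)/13² = (0.1065,-0.1598)
o4: d²=53 ≤ ρ²=53; F_rep = 9·(-7,-2)/53² = (-0.0224,-0.0064)
F = F_att + ΣF_rep = (1.8341,2.8338)
p' = p + 1/4·F = (0.4585,0.7085)

Fx=1.8341 Fy=2.8338 x'=0.4585 y'=0.7085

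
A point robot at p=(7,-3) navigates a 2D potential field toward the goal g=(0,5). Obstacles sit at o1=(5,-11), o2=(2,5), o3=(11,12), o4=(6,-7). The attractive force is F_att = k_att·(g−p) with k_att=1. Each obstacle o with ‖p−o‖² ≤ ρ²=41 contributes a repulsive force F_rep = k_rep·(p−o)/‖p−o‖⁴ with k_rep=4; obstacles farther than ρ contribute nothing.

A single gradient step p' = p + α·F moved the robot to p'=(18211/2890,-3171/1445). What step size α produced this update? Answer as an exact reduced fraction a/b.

α = 1/10

F_att = 1·(g−p) = 1·(-7,8) = (-7.0000,8.0000)
o1: d²=68 > ρ²=41 → inactive
o2: d²=89 > ρ²=41 → inactive
o3: d²=241 > ρ²=41 → inactive
o4: d²=17 ≤ ρ²=41; F_rep = 4·(1,4)/17² = (0.0138,0.0554)
F = F_att + ΣF_rep = (-6.9862,8.0554)
Δp = p'−p = (-0.6986,0.8055); α = Δx/Fx = (-2019/2890) / (-2019/289) = 1/10
check: Δy/Fy = (1164/1445) / (2328/289) = 1/10 ✓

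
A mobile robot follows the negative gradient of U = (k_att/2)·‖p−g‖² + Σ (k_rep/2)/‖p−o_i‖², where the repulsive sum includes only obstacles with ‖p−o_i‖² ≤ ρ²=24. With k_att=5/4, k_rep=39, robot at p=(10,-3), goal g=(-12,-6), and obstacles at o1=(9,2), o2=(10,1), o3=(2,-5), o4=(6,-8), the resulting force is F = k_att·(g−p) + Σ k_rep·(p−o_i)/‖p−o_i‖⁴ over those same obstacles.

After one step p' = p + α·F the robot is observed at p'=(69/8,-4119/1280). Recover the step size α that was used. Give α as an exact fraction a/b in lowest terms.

α = 1/20

F_att = 5/4·(g−p) = 5/4·(-22,-3) = (-27.5000,-3.7500)
o1: d²=26 > ρ²=24 → inactive
o2: d²=16 ≤ ρ²=24; F_rep = 39·(0,-4)/16² = (0.0000,-0.6094)
o3: d²=68 > ρ²=24 → inactive
o4: d²=41 > ρ²=24 → inactive
F = F_att + ΣF_rep = (-27.5000,-4.3594)
Δp = p'−p = (-1.3750,-0.2180); α = Δx/Fx = (-11/8) / (-55/2) = 1/20
check: Δy/Fy = (-279/1280) / (-279/64) = 1/20 ✓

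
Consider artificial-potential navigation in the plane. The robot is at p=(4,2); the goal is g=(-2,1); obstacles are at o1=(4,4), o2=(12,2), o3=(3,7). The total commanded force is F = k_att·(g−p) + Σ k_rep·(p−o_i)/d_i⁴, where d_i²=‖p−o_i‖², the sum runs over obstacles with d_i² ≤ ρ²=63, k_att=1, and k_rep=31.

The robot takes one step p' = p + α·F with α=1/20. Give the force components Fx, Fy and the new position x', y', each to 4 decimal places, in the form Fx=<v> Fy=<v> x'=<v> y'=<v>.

Fx=-5.9541 Fy=-5.1043 x'=3.7023 y'=1.7448

F_att = 1·(g−p) = 1·(-6,-1) = (-6.0000,-1.0000)
o1: d²=4 ≤ ρ²=63; F_rep = 31·(0,-2)/4² = (0.0000,-3.8750)
o2: d²=64 > ρ²=63 → inactive
o3: d²=26 ≤ ρ²=63; F_rep = 31·(1,-5)/26² = (0.0459,-0.2293)
F = F_att + ΣF_rep = (-5.9541,-5.1043)
p' = p + 1/20·F = (3.7023,1.7448)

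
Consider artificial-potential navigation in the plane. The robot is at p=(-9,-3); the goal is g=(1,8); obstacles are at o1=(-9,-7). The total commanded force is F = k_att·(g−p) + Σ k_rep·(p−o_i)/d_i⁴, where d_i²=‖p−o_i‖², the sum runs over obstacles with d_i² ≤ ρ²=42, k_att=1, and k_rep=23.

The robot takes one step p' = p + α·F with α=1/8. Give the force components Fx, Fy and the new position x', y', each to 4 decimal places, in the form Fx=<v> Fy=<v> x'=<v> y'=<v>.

F_att = 1·(g−p) = 1·(10,11) = (10.0000,11.0000)
o1: d²=16 ≤ ρ²=42; F_rep = 23·(0,4)/16² = (0.0000,0.3594)
F = F_att + ΣF_rep = (10.0000,11.3594)
p' = p + 1/8·F = (-7.7500,-1.5801)

Fx=10.0000 Fy=11.3594 x'=-7.7500 y'=-1.5801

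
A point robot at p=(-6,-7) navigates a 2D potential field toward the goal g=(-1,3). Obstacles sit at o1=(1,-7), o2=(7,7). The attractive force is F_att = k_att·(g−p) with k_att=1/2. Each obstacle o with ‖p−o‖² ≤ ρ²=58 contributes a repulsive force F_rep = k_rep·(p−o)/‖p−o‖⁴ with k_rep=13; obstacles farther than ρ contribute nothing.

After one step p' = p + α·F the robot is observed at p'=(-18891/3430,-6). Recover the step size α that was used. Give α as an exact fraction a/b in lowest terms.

α = 1/5

F_att = 1/2·(g−p) = 1/2·(5,10) = (2.5000,5.0000)
o1: d²=49 ≤ ρ²=58; F_rep = 13·(-7,0)/49² = (-0.0379,0.0000)
o2: d²=365 > ρ²=58 → inactive
F = F_att + ΣF_rep = (2.4621,5.0000)
Δp = p'−p = (0.4924,1.0000); α = Δx/Fx = (1689/3430) / (1689/686) = 1/5
check: Δy/Fy = (1) / (5) = 1/5 ✓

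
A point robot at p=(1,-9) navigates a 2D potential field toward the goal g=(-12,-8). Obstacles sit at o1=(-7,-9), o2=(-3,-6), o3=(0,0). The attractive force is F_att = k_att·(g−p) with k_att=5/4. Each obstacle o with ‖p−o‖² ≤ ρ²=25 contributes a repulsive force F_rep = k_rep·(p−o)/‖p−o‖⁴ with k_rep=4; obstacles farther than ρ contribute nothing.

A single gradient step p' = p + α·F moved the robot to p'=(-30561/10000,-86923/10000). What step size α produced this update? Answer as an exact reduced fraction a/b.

F_att = 5/4·(g−p) = 5/4·(-13,1) = (-16.2500,1.2500)
o1: d²=64 > ρ²=25 → inactive
o2: d²=25 ≤ ρ²=25; F_rep = 4·(4,-3)/25² = (0.0256,-0.0192)
o3: d²=82 > ρ²=25 → inactive
F = F_att + ΣF_rep = (-16.2244,1.2308)
Δp = p'−p = (-4.0561,0.3077); α = Δx/Fx = (-40561/10000) / (-40561/2500) = 1/4
check: Δy/Fy = (3077/10000) / (3077/2500) = 1/4 ✓

α = 1/4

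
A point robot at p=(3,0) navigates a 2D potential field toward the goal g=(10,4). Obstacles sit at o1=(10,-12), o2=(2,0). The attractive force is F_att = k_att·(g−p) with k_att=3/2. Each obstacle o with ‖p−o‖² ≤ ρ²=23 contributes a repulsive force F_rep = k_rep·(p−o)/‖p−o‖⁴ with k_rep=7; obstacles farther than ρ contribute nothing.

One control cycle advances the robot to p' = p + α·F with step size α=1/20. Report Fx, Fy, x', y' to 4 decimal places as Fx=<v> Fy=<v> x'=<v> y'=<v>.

F_att = 3/2·(g−p) = 3/2·(7,4) = (10.5000,6.0000)
o1: d²=193 > ρ²=23 → inactive
o2: d²=1 ≤ ρ²=23; F_rep = 7·(1,0)/1² = (7.0000,0.0000)
F = F_att + ΣF_rep = (17.5000,6.0000)
p' = p + 1/20·F = (3.8750,0.3000)

Fx=17.5000 Fy=6.0000 x'=3.8750 y'=0.3000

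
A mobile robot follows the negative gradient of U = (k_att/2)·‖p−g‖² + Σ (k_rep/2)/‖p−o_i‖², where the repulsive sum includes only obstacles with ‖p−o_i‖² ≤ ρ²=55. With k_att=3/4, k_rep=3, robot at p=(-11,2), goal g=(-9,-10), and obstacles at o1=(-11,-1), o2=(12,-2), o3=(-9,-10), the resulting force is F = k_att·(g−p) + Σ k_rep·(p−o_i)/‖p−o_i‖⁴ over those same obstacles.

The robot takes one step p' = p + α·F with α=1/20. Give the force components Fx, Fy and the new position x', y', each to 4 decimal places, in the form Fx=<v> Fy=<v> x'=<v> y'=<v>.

Fx=1.5000 Fy=-8.8889 x'=-10.9250 y'=1.5556

F_att = 3/4·(g−p) = 3/4·(2,-12) = (1.5000,-9.0000)
o1: d²=9 ≤ ρ²=55; F_rep = 3·(0,3)/9² = (0.0000,0.1111)
o2: d²=545 > ρ²=55 → inactive
o3: d²=148 > ρ²=55 → inactive
F = F_att + ΣF_rep = (1.5000,-8.8889)
p' = p + 1/20·F = (-10.9250,1.5556)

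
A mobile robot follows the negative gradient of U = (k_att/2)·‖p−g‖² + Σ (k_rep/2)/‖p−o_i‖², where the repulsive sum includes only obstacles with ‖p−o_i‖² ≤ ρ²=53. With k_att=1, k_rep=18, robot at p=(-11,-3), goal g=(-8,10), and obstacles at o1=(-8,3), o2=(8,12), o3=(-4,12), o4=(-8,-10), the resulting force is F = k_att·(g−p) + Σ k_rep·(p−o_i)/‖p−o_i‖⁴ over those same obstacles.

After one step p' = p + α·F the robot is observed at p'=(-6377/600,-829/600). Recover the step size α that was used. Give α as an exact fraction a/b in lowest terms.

α = 1/8

F_att = 1·(g−p) = 1·(3,13) = (3.0000,13.0000)
o1: d²=45 ≤ ρ²=53; F_rep = 18·(-3,-6)/45² = (-0.0267,-0.0533)
o2: d²=586 > ρ²=53 → inactive
o3: d²=274 > ρ²=53 → inactive
o4: d²=58 > ρ²=53 → inactive
F = F_att + ΣF_rep = (2.9733,12.9467)
Δp = p'−p = (0.3717,1.6183); α = Δx/Fx = (223/600) / (223/75) = 1/8
check: Δy/Fy = (971/600) / (971/75) = 1/8 ✓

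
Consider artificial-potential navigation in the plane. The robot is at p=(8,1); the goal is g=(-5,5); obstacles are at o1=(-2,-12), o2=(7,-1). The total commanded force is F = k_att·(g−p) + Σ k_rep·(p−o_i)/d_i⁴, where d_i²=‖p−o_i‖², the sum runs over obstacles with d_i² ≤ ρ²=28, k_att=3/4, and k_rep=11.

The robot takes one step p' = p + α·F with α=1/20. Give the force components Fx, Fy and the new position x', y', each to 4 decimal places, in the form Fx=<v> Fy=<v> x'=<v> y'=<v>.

Fx=-9.3100 Fy=3.8800 x'=7.5345 y'=1.1940

F_att = 3/4·(g−p) = 3/4·(-13,4) = (-9.7500,3.0000)
o1: d²=269 > ρ²=28 → inactive
o2: d²=5 ≤ ρ²=28; F_rep = 11·(1,2)/5² = (0.4400,0.8800)
F = F_att + ΣF_rep = (-9.3100,3.8800)
p' = p + 1/20·F = (7.5345,1.1940)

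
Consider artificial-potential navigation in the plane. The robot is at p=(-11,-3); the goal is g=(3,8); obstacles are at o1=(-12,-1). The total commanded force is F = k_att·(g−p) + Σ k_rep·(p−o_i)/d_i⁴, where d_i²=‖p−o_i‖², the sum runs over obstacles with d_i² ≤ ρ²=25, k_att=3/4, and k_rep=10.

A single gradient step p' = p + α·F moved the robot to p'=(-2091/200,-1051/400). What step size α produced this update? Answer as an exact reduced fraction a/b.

F_att = 3/4·(g−p) = 3/4·(14,11) = (10.5000,8.2500)
o1: d²=5 ≤ ρ²=25; F_rep = 10·(1,-2)/5² = (0.4000,-0.8000)
F = F_att + ΣF_rep = (10.9000,7.4500)
Δp = p'−p = (0.5450,0.3725); α = Δx/Fx = (109/200) / (109/10) = 1/20
check: Δy/Fy = (149/400) / (149/20) = 1/20 ✓

α = 1/20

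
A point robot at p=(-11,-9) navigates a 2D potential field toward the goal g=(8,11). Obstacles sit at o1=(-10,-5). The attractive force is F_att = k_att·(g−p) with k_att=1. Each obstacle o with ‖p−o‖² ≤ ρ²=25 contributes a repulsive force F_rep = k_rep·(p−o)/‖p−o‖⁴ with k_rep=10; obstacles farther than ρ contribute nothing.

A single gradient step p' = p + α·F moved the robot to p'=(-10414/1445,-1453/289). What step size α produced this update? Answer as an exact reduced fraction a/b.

α = 1/5

F_att = 1·(g−p) = 1·(19,20) = (19.0000,20.0000)
o1: d²=17 ≤ ρ²=25; F_rep = 10·(-1,-4)/17² = (-0.0346,-0.1384)
F = F_att + ΣF_rep = (18.9654,19.8616)
Δp = p'−p = (3.7931,3.9723); α = Δx/Fx = (5481/1445) / (5481/289) = 1/5
check: Δy/Fy = (1148/289) / (5740/289) = 1/5 ✓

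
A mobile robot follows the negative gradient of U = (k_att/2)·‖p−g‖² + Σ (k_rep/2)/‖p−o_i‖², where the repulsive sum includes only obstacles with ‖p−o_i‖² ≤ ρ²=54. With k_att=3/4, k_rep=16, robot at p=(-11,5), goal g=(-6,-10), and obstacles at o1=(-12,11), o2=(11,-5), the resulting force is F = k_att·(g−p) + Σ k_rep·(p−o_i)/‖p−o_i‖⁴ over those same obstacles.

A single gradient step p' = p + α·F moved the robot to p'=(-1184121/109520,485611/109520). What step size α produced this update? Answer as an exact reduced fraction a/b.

α = 1/20

F_att = 3/4·(g−p) = 3/4·(5,-15) = (3.7500,-11.2500)
o1: d²=37 ≤ ρ²=54; F_rep = 16·(1,-6)/37² = (0.0117,-0.0701)
o2: d²=584 > ρ²=54 → inactive
F = F_att + ΣF_rep = (3.7617,-11.3201)
Δp = p'−p = (0.1881,-0.5660); α = Δx/Fx = (20599/109520) / (20599/5476) = 1/20
check: Δy/Fy = (-61989/109520) / (-61989/5476) = 1/20 ✓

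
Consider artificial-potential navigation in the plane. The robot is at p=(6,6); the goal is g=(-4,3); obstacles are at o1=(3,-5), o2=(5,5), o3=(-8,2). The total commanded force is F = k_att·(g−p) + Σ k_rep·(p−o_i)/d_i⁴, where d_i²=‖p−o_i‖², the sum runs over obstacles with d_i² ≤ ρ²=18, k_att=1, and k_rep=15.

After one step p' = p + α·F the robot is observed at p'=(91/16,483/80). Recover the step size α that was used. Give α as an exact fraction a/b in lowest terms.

F_att = 1·(g−p) = 1·(-10,-3) = (-10.0000,-3.0000)
o1: d²=130 > ρ²=18 → inactive
o2: d²=2 ≤ ρ²=18; F_rep = 15·(1,1)/2² = (3.7500,3.7500)
o3: d²=212 > ρ²=18 → inactive
F = F_att + ΣF_rep = (-6.2500,0.7500)
Δp = p'−p = (-0.3125,0.0375); α = Δx/Fx = (-5/16) / (-25/4) = 1/20
check: Δy/Fy = (3/80) / (3/4) = 1/20 ✓

α = 1/20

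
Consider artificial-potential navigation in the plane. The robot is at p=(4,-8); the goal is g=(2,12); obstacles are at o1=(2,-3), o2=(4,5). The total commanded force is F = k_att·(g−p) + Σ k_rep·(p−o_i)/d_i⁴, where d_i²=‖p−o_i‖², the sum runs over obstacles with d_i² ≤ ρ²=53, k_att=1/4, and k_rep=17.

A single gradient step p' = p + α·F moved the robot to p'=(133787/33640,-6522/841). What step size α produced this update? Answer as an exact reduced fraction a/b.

α = 1/20

F_att = 1/4·(g−p) = 1/4·(-2,20) = (-0.5000,5.0000)
o1: d²=29 ≤ ρ²=53; F_rep = 17·(2,-5)/29² = (0.0404,-0.1011)
o2: d²=169 > ρ²=53 → inactive
F = F_att + ΣF_rep = (-0.4596,4.8989)
Δp = p'−p = (-0.0230,0.2449); α = Δx/Fx = (-773/33640) / (-773/1682) = 1/20
check: Δy/Fy = (206/841) / (4120/841) = 1/20 ✓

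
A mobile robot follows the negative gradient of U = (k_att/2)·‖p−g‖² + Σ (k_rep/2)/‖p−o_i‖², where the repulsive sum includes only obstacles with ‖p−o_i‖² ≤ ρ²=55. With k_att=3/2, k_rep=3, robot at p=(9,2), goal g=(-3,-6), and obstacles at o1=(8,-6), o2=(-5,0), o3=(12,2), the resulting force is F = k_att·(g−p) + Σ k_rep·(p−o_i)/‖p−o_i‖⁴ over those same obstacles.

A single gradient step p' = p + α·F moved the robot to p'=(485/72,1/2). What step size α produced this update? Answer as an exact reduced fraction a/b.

F_att = 3/2·(g−p) = 3/2·(-12,-8) = (-18.0000,-12.0000)
o1: d²=65 > ρ²=55 → inactive
o2: d²=200 > ρ²=55 → inactive
o3: d²=9 ≤ ρ²=55; F_rep = 3·(-3,0)/9² = (-0.1111,0.0000)
F = F_att + ΣF_rep = (-18.1111,-12.0000)
Δp = p'−p = (-2.2639,-1.5000); α = Δx/Fx = (-163/72) / (-163/9) = 1/8
check: Δy/Fy = (-3/2) / (-12) = 1/8 ✓

α = 1/8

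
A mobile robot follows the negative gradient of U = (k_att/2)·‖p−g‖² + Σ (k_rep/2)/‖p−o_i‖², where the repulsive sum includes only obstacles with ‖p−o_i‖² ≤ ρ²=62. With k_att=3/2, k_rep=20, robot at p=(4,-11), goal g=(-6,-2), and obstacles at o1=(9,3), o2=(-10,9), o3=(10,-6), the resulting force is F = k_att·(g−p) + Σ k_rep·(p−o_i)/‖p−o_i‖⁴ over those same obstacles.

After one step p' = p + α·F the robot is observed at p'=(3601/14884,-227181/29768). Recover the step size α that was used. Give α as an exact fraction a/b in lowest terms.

F_att = 3/2·(g−p) = 3/2·(-10,9) = (-15.0000,13.5000)
o1: d²=221 > ρ²=62 → inactive
o2: d²=596 > ρ²=62 → inactive
o3: d²=61 ≤ ρ²=62; F_rep = 20·(-6,-5)/61² = (-0.0322,-0.0269)
F = F_att + ΣF_rep = (-15.0322,13.4731)
Δp = p'−p = (-3.7581,3.3683); α = Δx/Fx = (-55935/14884) / (-55935/3721) = 1/4
check: Δy/Fy = (100267/29768) / (100267/7442) = 1/4 ✓

α = 1/4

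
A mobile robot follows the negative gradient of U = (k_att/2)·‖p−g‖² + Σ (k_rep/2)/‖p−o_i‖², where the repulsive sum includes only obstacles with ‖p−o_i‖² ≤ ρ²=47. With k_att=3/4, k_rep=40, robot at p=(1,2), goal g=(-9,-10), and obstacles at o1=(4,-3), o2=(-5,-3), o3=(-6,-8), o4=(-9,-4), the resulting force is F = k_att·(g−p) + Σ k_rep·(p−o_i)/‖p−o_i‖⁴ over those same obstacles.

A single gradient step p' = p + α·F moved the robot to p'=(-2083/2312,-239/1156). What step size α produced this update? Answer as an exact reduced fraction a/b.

F_att = 3/4·(g−p) = 3/4·(-10,-12) = (-7.5000,-9.0000)
o1: d²=34 ≤ ρ²=47; F_rep = 40·(-3,5)/34² = (-0.1038,0.1730)
o2: d²=61 > ρ²=47 → inactive
o3: d²=149 > ρ²=47 → inactive
o4: d²=136 > ρ²=47 → inactive
F = F_att + ΣF_rep = (-7.6038,-8.8270)
Δp = p'−p = (-1.9010,-2.2067); α = Δx/Fx = (-4395/2312) / (-4395/578) = 1/4
check: Δy/Fy = (-2551/1156) / (-2551/289) = 1/4 ✓

α = 1/4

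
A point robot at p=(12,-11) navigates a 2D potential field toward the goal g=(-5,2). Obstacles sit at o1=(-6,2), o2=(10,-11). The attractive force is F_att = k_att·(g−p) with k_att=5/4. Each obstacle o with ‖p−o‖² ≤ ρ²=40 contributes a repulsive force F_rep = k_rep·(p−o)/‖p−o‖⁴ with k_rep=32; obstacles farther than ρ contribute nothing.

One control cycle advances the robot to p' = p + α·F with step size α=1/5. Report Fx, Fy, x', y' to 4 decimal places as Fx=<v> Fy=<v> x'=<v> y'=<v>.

F_att = 5/4·(g−p) = 5/4·(-17,13) = (-21.2500,16.2500)
o1: d²=493 > ρ²=40 → inactive
o2: d²=4 ≤ ρ²=40; F_rep = 32·(2,0)/4² = (4.0000,0.0000)
F = F_att + ΣF_rep = (-17.2500,16.2500)
p' = p + 1/5·F = (8.5500,-7.7500)

Fx=-17.2500 Fy=16.2500 x'=8.5500 y'=-7.7500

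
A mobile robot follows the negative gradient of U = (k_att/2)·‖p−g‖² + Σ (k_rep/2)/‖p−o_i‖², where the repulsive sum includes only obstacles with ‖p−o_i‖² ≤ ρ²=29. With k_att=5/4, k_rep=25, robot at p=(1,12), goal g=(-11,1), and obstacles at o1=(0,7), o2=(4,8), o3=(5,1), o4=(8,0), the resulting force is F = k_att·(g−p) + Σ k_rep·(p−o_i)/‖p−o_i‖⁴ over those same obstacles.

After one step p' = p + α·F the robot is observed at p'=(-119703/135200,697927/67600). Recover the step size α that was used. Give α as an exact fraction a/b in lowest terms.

F_att = 5/4·(g−p) = 5/4·(-12,-11) = (-15.0000,-13.7500)
o1: d²=26 ≤ ρ²=29; F_rep = 25·(1,5)/26² = (0.0370,0.1849)
o2: d²=25 ≤ ρ²=29; F_rep = 25·(-3,4)/25² = (-0.1200,0.1600)
o3: d²=137 > ρ²=29 → inactive
o4: d²=193 > ρ²=29 → inactive
F = F_att + ΣF_rep = (-15.0830,-13.4051)
Δp = p'−p = (-1.8854,-1.6756); α = Δx/Fx = (-254903/135200) / (-254903/16900) = 1/8
check: Δy/Fy = (-113273/67600) / (-113273/8450) = 1/8 ✓

α = 1/8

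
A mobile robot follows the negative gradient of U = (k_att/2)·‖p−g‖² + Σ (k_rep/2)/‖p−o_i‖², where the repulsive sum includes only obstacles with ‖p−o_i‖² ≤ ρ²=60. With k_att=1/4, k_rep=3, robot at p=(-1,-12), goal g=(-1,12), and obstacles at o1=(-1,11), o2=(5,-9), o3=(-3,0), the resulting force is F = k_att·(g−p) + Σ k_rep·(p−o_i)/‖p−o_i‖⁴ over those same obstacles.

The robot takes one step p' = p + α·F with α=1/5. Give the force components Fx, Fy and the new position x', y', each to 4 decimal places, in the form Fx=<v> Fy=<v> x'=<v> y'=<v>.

Fx=-0.0089 Fy=5.9956 x'=-1.0018 y'=-10.8009

F_att = 1/4·(g−p) = 1/4·(0,24) = (0.0000,6.0000)
o1: d²=529 > ρ²=60 → inactive
o2: d²=45 ≤ ρ²=60; F_rep = 3·(-6,-3)/45² = (-0.0089,-0.0044)
o3: d²=148 > ρ²=60 → inactive
F = F_att + ΣF_rep = (-0.0089,5.9956)
p' = p + 1/5·F = (-1.0018,-10.8009)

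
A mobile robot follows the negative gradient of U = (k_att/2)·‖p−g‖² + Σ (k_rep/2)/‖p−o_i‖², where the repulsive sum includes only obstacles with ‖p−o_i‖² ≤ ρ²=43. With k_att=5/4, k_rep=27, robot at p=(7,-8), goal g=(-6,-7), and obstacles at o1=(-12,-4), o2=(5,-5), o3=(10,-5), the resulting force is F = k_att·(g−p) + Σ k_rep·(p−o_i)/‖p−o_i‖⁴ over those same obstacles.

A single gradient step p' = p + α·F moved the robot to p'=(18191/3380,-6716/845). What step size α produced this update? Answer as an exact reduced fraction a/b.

α = 1/10

F_att = 5/4·(g−p) = 5/4·(-13,1) = (-16.2500,1.2500)
o1: d²=377 > ρ²=43 → inactive
o2: d²=13 ≤ ρ²=43; F_rep = 27·(2,-3)/13² = (0.3195,-0.4793)
o3: d²=18 ≤ ρ²=43; F_rep = 27·(-3,-3)/18² = (-0.2500,-0.2500)
F = F_att + ΣF_rep = (-16.1805,0.5207)
Δp = p'−p = (-1.6180,0.0521); α = Δx/Fx = (-5469/3380) / (-5469/338) = 1/10
check: Δy/Fy = (44/845) / (88/169) = 1/10 ✓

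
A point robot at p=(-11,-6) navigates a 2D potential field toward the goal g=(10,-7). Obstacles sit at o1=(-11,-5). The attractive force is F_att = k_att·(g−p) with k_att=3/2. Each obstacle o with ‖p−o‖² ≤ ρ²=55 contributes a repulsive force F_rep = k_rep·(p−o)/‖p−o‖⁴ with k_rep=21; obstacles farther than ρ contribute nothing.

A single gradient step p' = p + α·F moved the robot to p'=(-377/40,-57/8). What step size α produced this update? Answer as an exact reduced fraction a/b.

α = 1/20

F_att = 3/2·(g−p) = 3/2·(21,-1) = (31.5000,-1.5000)
o1: d²=1 ≤ ρ²=55; F_rep = 21·(0,-1)/1² = (0.0000,-21.0000)
F = F_att + ΣF_rep = (31.5000,-22.5000)
Δp = p'−p = (1.5750,-1.1250); α = Δx/Fx = (63/40) / (63/2) = 1/20
check: Δy/Fy = (-9/8) / (-45/2) = 1/20 ✓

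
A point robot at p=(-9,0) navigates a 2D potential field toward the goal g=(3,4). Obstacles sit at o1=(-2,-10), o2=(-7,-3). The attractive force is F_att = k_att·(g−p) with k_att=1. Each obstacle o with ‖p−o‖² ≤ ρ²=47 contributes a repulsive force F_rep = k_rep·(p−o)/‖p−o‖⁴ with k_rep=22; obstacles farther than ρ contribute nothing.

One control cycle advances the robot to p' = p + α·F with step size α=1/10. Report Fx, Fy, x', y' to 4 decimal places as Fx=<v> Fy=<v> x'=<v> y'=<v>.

F_att = 1·(g−p) = 1·(12,4) = (12.0000,4.0000)
o1: d²=149 > ρ²=47 → inactive
o2: d²=13 ≤ ρ²=47; F_rep = 22·(-2,3)/13² = (-0.2604,0.3905)
F = F_att + ΣF_rep = (11.7396,4.3905)
p' = p + 1/10·F = (-7.8260,0.4391)

Fx=11.7396 Fy=4.3905 x'=-7.8260 y'=0.4391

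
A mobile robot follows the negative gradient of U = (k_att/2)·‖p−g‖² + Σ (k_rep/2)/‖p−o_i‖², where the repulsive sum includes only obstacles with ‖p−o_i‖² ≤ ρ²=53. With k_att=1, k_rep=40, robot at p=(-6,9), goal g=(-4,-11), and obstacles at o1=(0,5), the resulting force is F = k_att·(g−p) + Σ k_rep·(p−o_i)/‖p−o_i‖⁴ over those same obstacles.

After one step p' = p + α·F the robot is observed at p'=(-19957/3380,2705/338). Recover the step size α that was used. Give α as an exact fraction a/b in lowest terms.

α = 1/20

F_att = 1·(g−p) = 1·(2,-20) = (2.0000,-20.0000)
o1: d²=52 ≤ ρ²=53; F_rep = 40·(-6,4)/52² = (-0.0888,0.0592)
F = F_att + ΣF_rep = (1.9112,-19.9408)
Δp = p'−p = (0.0956,-0.9970); α = Δx/Fx = (323/3380) / (323/169) = 1/20
check: Δy/Fy = (-337/338) / (-3370/169) = 1/20 ✓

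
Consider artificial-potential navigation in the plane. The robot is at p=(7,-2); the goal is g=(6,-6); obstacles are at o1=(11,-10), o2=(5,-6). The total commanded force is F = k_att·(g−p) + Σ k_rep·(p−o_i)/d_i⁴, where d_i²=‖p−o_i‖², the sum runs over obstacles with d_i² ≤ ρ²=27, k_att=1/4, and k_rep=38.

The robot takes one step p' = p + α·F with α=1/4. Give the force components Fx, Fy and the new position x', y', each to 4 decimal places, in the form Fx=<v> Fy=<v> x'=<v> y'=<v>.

F_att = 1/4·(g−p) = 1/4·(-1,-4) = (-0.2500,-1.0000)
o1: d²=80 > ρ²=27 → inactive
o2: d²=20 ≤ ρ²=27; F_rep = 38·(2,4)/20² = (0.1900,0.3800)
F = F_att + ΣF_rep = (-0.0600,-0.6200)
p' = p + 1/4·F = (6.9850,-2.1550)

Fx=-0.0600 Fy=-0.6200 x'=6.9850 y'=-2.1550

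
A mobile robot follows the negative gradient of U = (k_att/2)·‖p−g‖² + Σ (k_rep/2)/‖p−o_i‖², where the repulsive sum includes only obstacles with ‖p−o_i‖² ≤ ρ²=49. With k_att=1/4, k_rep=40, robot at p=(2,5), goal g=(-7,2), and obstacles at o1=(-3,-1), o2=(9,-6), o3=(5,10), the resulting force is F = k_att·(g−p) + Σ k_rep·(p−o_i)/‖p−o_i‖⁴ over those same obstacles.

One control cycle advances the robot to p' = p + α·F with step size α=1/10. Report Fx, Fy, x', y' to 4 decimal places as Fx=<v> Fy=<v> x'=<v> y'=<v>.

Fx=-2.3538 Fy=-0.9230 x'=1.7646 y'=4.9077

F_att = 1/4·(g−p) = 1/4·(-9,-3) = (-2.2500,-0.7500)
o1: d²=61 > ρ²=49 → inactive
o2: d²=170 > ρ²=49 → inactive
o3: d²=34 ≤ ρ²=49; F_rep = 40·(-3,-5)/34² = (-0.1038,-0.1730)
F = F_att + ΣF_rep = (-2.3538,-0.9230)
p' = p + 1/10·F = (1.7646,4.9077)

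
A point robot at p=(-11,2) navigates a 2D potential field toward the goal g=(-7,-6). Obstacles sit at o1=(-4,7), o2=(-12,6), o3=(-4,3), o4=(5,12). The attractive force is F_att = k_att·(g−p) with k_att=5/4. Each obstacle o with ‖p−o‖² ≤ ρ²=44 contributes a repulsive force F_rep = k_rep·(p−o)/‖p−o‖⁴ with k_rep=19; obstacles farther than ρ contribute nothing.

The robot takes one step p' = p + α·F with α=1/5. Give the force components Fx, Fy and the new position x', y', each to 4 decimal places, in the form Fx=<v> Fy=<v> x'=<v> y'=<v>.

F_att = 5/4·(g−p) = 5/4·(4,-8) = (5.0000,-10.0000)
o1: d²=74 > ρ²=44 → inactive
o2: d²=17 ≤ ρ²=44; F_rep = 19·(1,-4)/17² = (0.0657,-0.2630)
o3: d²=50 > ρ²=44 → inactive
o4: d²=356 > ρ²=44 → inactive
F = F_att + ΣF_rep = (5.0657,-10.2630)
p' = p + 1/5·F = (-9.9869,-0.0526)

Fx=5.0657 Fy=-10.2630 x'=-9.9869 y'=-0.0526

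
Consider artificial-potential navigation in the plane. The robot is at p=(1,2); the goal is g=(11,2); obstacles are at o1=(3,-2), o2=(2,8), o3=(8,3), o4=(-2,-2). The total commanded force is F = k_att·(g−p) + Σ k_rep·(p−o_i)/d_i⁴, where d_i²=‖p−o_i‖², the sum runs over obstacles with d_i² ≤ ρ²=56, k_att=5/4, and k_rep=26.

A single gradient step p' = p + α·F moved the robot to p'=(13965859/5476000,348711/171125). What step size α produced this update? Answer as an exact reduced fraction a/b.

F_att = 5/4·(g−p) = 5/4·(10,0) = (12.5000,0.0000)
o1: d²=20 ≤ ρ²=56; F_rep = 26·(-2,4)/20² = (-0.1300,0.2600)
o2: d²=37 ≤ ρ²=56; F_rep = 26·(-1,-6)/37² = (-0.0190,-0.1140)
o3: d²=50 ≤ ρ²=56; F_rep = 26·(-7,-1)/50² = (-0.0728,-0.0104)
o4: d²=25 ≤ ρ²=56; F_rep = 26·(3,4)/25² = (0.1248,0.1664)
F = F_att + ΣF_rep = (12.4030,0.3020)
Δp = p'−p = (1.5504,0.0378); α = Δx/Fx = (8489859/5476000) / (8489859/684500) = 1/8
check: Δy/Fy = (6461/171125) / (51688/171125) = 1/8 ✓

α = 1/8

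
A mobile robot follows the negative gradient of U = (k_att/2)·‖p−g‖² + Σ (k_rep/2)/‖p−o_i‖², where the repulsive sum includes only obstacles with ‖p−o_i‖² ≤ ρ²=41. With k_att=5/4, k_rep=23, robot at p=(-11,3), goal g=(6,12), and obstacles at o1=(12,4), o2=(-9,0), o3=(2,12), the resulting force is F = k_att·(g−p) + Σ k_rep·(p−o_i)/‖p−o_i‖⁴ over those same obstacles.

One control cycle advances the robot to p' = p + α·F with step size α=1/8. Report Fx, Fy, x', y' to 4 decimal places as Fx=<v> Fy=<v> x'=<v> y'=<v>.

Fx=20.9778 Fy=11.6583 x'=-8.3778 y'=4.4573

F_att = 5/4·(g−p) = 5/4·(17,9) = (21.2500,11.2500)
o1: d²=530 > ρ²=41 → inactive
o2: d²=13 ≤ ρ²=41; F_rep = 23·(-2,3)/13² = (-0.2722,0.4083)
o3: d²=250 > ρ²=41 → inactive
F = F_att + ΣF_rep = (20.9778,11.6583)
p' = p + 1/8·F = (-8.3778,4.4573)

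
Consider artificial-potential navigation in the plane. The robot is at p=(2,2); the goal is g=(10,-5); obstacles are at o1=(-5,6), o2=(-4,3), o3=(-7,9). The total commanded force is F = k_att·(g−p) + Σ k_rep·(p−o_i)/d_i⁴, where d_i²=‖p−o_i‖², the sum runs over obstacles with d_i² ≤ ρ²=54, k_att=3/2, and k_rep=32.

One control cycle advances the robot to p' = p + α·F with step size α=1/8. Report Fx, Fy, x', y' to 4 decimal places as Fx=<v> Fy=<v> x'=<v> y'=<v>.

Fx=12.1402 Fy=-10.5234 x'=3.5175 y'=0.6846

F_att = 3/2·(g−p) = 3/2·(8,-7) = (12.0000,-10.5000)
o1: d²=65 > ρ²=54 → inactive
o2: d²=37 ≤ ρ²=54; F_rep = 32·(6,-1)/37² = (0.1402,-0.0234)
o3: d²=130 > ρ²=54 → inactive
F = F_att + ΣF_rep = (12.1402,-10.5234)
p' = p + 1/8·F = (3.5175,0.6846)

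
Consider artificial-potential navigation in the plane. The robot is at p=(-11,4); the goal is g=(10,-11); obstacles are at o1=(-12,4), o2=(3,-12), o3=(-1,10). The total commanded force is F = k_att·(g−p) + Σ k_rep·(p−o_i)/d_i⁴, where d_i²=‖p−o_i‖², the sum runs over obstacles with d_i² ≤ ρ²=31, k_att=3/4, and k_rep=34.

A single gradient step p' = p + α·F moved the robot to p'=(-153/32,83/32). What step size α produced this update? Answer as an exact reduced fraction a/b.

F_att = 3/4·(g−p) = 3/4·(21,-15) = (15.7500,-11.2500)
o1: d²=1 ≤ ρ²=31; F_rep = 34·(1,0)/1² = (34.0000,0.0000)
o2: d²=452 > ρ²=31 → inactive
o3: d²=136 > ρ²=31 → inactive
F = F_att + ΣF_rep = (49.7500,-11.2500)
Δp = p'−p = (6.2188,-1.4062); α = Δx/Fx = (199/32) / (199/4) = 1/8
check: Δy/Fy = (-45/32) / (-45/4) = 1/8 ✓

α = 1/8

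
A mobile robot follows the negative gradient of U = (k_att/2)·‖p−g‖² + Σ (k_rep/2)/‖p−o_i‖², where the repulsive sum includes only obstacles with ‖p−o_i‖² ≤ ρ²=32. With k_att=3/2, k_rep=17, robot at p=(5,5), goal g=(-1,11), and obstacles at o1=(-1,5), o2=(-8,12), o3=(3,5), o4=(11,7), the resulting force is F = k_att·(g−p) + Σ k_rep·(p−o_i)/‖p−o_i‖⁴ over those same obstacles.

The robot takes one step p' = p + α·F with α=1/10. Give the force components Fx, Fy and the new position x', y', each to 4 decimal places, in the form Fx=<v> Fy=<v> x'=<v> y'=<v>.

F_att = 3/2·(g−p) = 3/2·(-6,6) = (-9.0000,9.0000)
o1: d²=36 > ρ²=32 → inactive
o2: d²=218 > ρ²=32 → inactive
o3: d²=4 ≤ ρ²=32; F_rep = 17·(2,0)/4² = (2.1250,0.0000)
o4: d²=40 > ρ²=32 → inactive
F = F_att + ΣF_rep = (-6.8750,9.0000)
p' = p + 1/10·F = (4.3125,5.9000)

Fx=-6.8750 Fy=9.0000 x'=4.3125 y'=5.9000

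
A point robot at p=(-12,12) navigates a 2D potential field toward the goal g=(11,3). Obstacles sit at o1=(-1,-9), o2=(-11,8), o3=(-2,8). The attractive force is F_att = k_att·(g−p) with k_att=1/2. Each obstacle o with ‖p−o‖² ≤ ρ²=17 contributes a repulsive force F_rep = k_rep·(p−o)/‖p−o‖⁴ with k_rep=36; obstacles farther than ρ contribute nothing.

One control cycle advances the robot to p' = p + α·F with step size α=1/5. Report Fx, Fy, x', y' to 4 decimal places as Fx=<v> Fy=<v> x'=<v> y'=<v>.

Fx=11.3754 Fy=-4.0017 x'=-9.7249 y'=11.1997

F_att = 1/2·(g−p) = 1/2·(23,-9) = (11.5000,-4.5000)
o1: d²=562 > ρ²=17 → inactive
o2: d²=17 ≤ ρ²=17; F_rep = 36·(-1,4)/17² = (-0.1246,0.4983)
o3: d²=116 > ρ²=17 → inactive
F = F_att + ΣF_rep = (11.3754,-4.0017)
p' = p + 1/5·F = (-9.7249,11.1997)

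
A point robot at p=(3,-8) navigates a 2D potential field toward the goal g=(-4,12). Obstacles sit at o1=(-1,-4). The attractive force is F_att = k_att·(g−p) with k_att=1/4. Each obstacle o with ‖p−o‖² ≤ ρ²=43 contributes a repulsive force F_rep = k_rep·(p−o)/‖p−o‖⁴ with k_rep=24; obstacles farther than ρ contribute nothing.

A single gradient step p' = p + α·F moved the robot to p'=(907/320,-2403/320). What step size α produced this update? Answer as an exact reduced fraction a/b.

α = 1/10

F_att = 1/4·(g−p) = 1/4·(-7,20) = (-1.7500,5.0000)
o1: d²=32 ≤ ρ²=43; F_rep = 24·(4,-4)/32² = (0.0938,-0.0938)
F = F_att + ΣF_rep = (-1.6562,4.9062)
Δp = p'−p = (-0.1656,0.4906); α = Δx/Fx = (-53/320) / (-53/32) = 1/10
check: Δy/Fy = (157/320) / (157/32) = 1/10 ✓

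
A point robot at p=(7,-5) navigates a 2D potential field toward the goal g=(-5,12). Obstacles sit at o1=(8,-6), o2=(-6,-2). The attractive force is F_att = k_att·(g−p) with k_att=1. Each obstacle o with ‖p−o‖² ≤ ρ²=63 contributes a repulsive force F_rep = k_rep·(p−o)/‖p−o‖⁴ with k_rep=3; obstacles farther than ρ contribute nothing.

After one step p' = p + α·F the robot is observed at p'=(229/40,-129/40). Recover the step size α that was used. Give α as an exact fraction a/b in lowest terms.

α = 1/10

F_att = 1·(g−p) = 1·(-12,17) = (-12.0000,17.0000)
o1: d²=2 ≤ ρ²=63; F_rep = 3·(-1,1)/2² = (-0.7500,0.7500)
o2: d²=178 > ρ²=63 → inactive
F = F_att + ΣF_rep = (-12.7500,17.7500)
Δp = p'−p = (-1.2750,1.7750); α = Δx/Fx = (-51/40) / (-51/4) = 1/10
check: Δy/Fy = (71/40) / (71/4) = 1/10 ✓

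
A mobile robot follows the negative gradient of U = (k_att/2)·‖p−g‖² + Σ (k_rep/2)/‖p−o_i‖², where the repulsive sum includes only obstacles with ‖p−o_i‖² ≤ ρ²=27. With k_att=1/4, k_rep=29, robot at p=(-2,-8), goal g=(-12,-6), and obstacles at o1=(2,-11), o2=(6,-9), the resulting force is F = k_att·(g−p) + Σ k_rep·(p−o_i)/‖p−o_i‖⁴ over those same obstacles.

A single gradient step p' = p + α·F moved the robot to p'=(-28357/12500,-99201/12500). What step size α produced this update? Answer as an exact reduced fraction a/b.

α = 1/10

F_att = 1/4·(g−p) = 1/4·(-10,2) = (-2.5000,0.5000)
o1: d²=25 ≤ ρ²=27; F_rep = 29·(-4,3)/25² = (-0.1856,0.1392)
o2: d²=65 > ρ²=27 → inactive
F = F_att + ΣF_rep = (-2.6856,0.6392)
Δp = p'−p = (-0.2686,0.0639); α = Δx/Fx = (-3357/12500) / (-3357/1250) = 1/10
check: Δy/Fy = (799/12500) / (799/1250) = 1/10 ✓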